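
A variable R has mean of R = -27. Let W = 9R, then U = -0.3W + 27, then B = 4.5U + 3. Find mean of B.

mean of B = 452.55

mean of W = 9·(-27) = -243.
mean of U = (-0.3)·(-243) + 27 = 99.9.
mean of B = 4.5·99.9 + 3 = 452.55.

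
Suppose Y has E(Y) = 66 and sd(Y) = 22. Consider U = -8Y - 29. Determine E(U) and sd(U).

E(U) = -557, sd(U) = 176

U = -8Y - 29 is linear with a = -8, b = -29.
E(U) = a·E(Y) + b = (-8)·66 + (-29) = -557.
sd(U) = |a|·sd(Y) = |-8|·22 = 176.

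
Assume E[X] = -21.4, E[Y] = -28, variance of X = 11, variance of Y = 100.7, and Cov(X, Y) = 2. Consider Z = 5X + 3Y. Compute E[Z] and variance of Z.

E[Z] = -191, variance of Z = 1241.3

E[Z] = 5·E[X] + 3·E[Y] = 5·(-21.4) + 3·(-28) = -191.
variance of Z = a²·variance of X + b²·variance of Y + 2ab·Cov(X, Y) with a = 5, b = 3.
= 5²·11 + 3²·100.7 + 2·5·3·2
= 275 + 906.3 + 60 = 1241.3.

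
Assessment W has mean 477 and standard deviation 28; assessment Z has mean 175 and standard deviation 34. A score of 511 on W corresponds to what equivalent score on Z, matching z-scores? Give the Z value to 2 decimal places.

Z = 216.29

z = (511 − 477)/28 ≈ 1.2143.
Z = 175 + z·34 = 175 + (511 − 477)·34/28 ≈ 216.29.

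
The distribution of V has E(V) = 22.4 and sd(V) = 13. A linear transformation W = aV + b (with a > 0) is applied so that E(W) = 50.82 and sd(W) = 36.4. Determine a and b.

a = 2.8, b = -11.9

sd(W) = a·sd(V) (a > 0), so a = 36.4/13 = 2.8.
E(W) = a·E(V) + b, so b = 50.82 − 2.8·22.4 = -11.9.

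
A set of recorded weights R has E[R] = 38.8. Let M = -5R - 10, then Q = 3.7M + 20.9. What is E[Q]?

E[Q] = -733.9

E[M] = (-5)·38.8 + (-10) = -204.
E[Q] = 3.7·(-204) + 20.9 = -733.9.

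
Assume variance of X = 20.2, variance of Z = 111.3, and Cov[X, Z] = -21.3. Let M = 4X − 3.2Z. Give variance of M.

variance of M = 2008.192

variance of M = a²·variance of X + b²·variance of Z + 2ab·Cov[X, Z] with a = 4, b = -3.2.
= 4²·20.2 + (-3.2)²·111.3 + 2·4·(-3.2)·(-21.3)
= 323.2 + 1139.712 + 545.28 = 2008.192.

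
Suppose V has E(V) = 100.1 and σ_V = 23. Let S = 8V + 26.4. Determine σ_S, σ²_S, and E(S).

S = 8V + 26.4 is linear with a = 8, b = 26.4.
σ_S = |a|·σ_V = |8|·23 = 184.
σ²_V = 23² = 529.
σ²_S = a²·σ²_V = 8²·529 = 33856 (the additive constant 26.4 does not affect variance).
E(S) = a·E(V) + b = 8·100.1 + 26.4 = 827.2.

σ_S = 184, σ²_S = 33856, E(S) = 827.2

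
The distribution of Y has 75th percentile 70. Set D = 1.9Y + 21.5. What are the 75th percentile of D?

Since a = 1.9 > 0 the transformation is increasing, so the 75th percentile of D = a·(P_{75} of Y) + b = 1.9·70 + 21.5 = 154.5.

75th percentile of D = 154.5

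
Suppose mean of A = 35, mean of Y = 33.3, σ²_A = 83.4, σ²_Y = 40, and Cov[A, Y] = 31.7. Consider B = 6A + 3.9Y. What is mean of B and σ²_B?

mean of B = 339.87, σ²_B = 5094.36

mean of B = 6·mean of A + 3.9·mean of Y = 6·35 + 3.9·33.3 = 339.87.
σ²_B = a²·σ²_A + b²·σ²_Y + 2ab·Cov[A, Y] with a = 6, b = 3.9.
= 6²·83.4 + 3.9²·40 + 2·6·3.9·31.7
= 3002.4 + 608.4 + 1483.56 = 5094.36.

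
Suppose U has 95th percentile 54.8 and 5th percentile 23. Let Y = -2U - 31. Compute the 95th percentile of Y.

Since a = -2 < 0 the transformation is decreasing, reversing order: the 95th percentile of Y corresponds to the 5th percentile of U.
So P_{95}(Y) = a·P_{5}(U) + b = (-2)·23 + (-31) = -77.

95th percentile of Y = -77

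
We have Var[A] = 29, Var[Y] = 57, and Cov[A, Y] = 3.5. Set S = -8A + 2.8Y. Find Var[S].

Var[S] = 2146.08

Var[S] = a²·Var[A] + b²·Var[Y] + 2ab·Cov[A, Y] with a = -8, b = 2.8.
= (-8)²·29 + 2.8²·57 + 2·(-8)·2.8·3.5
= 1856 + 446.88 + (-156.8) = 2146.08.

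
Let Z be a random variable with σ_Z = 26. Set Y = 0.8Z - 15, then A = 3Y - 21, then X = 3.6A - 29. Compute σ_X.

σ_Y = |0.8|·26 = 20.8.
σ_A = |3|·20.8 = 62.4.
σ_X = |3.6|·62.4 = 224.64.

σ_X = 224.64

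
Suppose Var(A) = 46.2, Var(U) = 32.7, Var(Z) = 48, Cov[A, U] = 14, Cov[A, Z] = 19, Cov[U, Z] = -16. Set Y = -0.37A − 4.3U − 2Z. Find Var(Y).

Var(Y) = a²·Var(A) + b²·Var(U) + c²·Var(Z) + 2ab·Cov[A, U] + 2ac·Cov[A, Z] + 2bc·Cov[U, Z], with a = -0.37, b = -4.3, c = -2.
= 6.32478 + 604.623 + 192 + 44.548 + 28.12 + (-275.2)
= 600.41578.

Var(Y) = 600.41578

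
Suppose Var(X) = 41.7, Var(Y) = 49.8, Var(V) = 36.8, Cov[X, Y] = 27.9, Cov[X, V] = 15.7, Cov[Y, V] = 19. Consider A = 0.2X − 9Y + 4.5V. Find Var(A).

Var(A) = 3169.488

Var(A) = a²·Var(X) + b²·Var(Y) + c²·Var(V) + 2ab·Cov[X, Y] + 2ac·Cov[X, V] + 2bc·Cov[Y, V], with a = 0.2, b = -9, c = 4.5.
= 1.668 + 4033.8 + 745.2 + (-100.44) + 28.26 + (-1539)
= 3169.488.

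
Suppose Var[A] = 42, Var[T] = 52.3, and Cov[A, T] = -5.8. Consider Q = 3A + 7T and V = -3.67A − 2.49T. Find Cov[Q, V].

By bilinearity, Cov[Q, V] = ac·Var[A] + bd·Var[T] + (ad+bc)·Cov[A, T], with a=3, b=7, c=-3.67, d=-2.49.
ac·Var[A] = 3·(-3.67)·42 = -462.42
bd·Var[T] = 7·(-2.49)·52.3 = -911.589
(ad+bc)·Cov[A, T] = (-33.16)·(-5.8) = 192.328
Cov[Q, V] = -462.42 + (-911.589) + 192.328 = -1181.681.

Cov[Q, V] = -1181.681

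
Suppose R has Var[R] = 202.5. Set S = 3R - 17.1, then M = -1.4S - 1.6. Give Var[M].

Var[S] = 3²·202.5 = 1822.5.
Var[M] = (-1.4)²·1822.5 = 3572.1.

Var[M] = 3572.1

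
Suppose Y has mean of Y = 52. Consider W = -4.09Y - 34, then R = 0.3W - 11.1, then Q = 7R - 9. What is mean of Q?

mean of W = (-4.09)·52 + (-34) = -246.68.
mean of R = 0.3·(-246.68) + (-11.1) = -85.104.
mean of Q = 7·(-85.104) + (-9) = -604.728.

mean of Q = -604.728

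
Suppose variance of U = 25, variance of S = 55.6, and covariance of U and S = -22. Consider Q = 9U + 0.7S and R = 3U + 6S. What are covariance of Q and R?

covariance of Q and R = -325.68

By bilinearity, covariance of Q and R = ac·variance of U + bd·variance of S + (ad+bc)·covariance of U and S, with a=9, b=0.7, c=3, d=6.
ac·variance of U = 9·3·25 = 675
bd·variance of S = 0.7·6·55.6 = 233.52
(ad+bc)·covariance of U and S = (56.1)·(-22) = -1234.2
covariance of Q and R = 675 + 233.52 + (-1234.2) = -325.68.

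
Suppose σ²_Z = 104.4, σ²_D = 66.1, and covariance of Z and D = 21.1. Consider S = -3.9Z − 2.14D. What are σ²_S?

σ²_S = a²·σ²_Z + b²·σ²_D + 2ab·covariance of Z and D with a = -3.9, b = -2.14.
= (-3.9)²·104.4 + (-2.14)²·66.1 + 2·(-3.9)·(-2.14)·21.1
= 1587.924 + 302.71156 + 352.2012 = 2242.83676.

σ²_S = 2242.83676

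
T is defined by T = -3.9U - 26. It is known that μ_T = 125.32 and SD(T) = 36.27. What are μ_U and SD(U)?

From T = -3.9U - 26: μ_T = a·μ_U + b, so μ_U = (μ_T − b)/a = (125.32 − (-26))/(-3.9) = -38.8.
SD(T) = |a|·SD(U), so SD(U) = 36.27/|-3.9| = 9.3.

μ_U = -38.8, SD(U) = 9.3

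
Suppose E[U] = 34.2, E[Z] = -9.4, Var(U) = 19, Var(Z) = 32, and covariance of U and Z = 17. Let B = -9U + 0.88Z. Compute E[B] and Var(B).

E[B] = -316.072, Var(B) = 1294.5008

E[B] = (-9)·E[U] + 0.88·E[Z] = (-9)·34.2 + 0.88·(-9.4) = -316.072.
Var(B) = a²·Var(U) + b²·Var(Z) + 2ab·covariance of U and Z with a = -9, b = 0.88.
= (-9)²·19 + 0.88²·32 + 2·(-9)·0.88·17
= 1539 + 24.7808 + (-269.28) = 1294.5008.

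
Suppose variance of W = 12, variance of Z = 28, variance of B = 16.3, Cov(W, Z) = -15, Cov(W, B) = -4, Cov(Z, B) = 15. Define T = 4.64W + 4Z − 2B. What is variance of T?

variance of T = a²·variance of W + b²·variance of Z + c²·variance of B + 2ab·Cov(W, Z) + 2ac·Cov(W, B) + 2bc·Cov(Z, B), with a = 4.64, b = 4, c = -2.
= 258.3552 + 448 + 65.2 + (-556.8) + 74.24 + (-240)
= 48.9952.

variance of T = 48.9952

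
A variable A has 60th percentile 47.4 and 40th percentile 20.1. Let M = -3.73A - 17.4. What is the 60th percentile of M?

Since a = -3.73 < 0 the transformation is decreasing, reversing order: the 60th percentile of M corresponds to the 40th percentile of A.
So P_{60}(M) = a·P_{40}(A) + b = (-3.73)·20.1 + (-17.4) = -92.373.

60th percentile of M = -92.373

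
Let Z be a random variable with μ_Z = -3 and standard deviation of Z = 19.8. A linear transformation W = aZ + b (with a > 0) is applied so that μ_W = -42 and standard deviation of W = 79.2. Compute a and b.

standard deviation of W = a·standard deviation of Z (a > 0), so a = 79.2/19.8 = 4.
μ_W = a·μ_Z + b, so b = -42 − 4·(-3) = -30.

a = 4, b = -30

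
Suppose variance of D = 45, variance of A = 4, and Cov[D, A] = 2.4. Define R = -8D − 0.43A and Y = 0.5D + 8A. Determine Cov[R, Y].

Cov[R, Y] = -347.876

By bilinearity, Cov[R, Y] = ac·variance of D + bd·variance of A + (ad+bc)·Cov[D, A], with a=-8, b=-0.43, c=0.5, d=8.
ac·variance of D = (-8)·0.5·45 = -180
bd·variance of A = (-0.43)·8·4 = -13.76
(ad+bc)·Cov[D, A] = (-64.215)·2.4 = -154.116
Cov[R, Y] = -180 + (-13.76) + (-154.116) = -347.876.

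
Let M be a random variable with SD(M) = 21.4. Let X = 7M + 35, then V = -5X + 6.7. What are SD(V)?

SD(X) = |7|·21.4 = 149.8.
SD(V) = |-5|·149.8 = 749.

SD(V) = 749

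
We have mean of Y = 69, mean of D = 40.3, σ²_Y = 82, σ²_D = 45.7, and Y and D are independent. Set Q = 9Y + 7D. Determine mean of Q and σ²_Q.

mean of Q = 9·mean of Y + 7·mean of D = 9·69 + 7·40.3 = 903.1.
σ²_Q = a²·σ²_Y + b²·σ²_D + 2ab·covariance of Y and D with a = 9, b = 7.
Independence gives covariance of Y and D = 0.
= 9²·82 + 7²·45.7 + 2·9·7·0
= 6642 + 2239.3 + 0 = 8881.3.

mean of Q = 903.1, σ²_Q = 8881.3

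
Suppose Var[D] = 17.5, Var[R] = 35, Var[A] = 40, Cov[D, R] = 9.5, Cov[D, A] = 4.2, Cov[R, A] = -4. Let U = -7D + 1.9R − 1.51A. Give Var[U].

Var[U] = 934.094

Var[U] = a²·Var[D] + b²·Var[R] + c²·Var[A] + 2ab·Cov[D, R] + 2ac·Cov[D, A] + 2bc·Cov[R, A], with a = -7, b = 1.9, c = -1.51.
= 857.5 + 126.35 + 91.204 + (-252.7) + 88.788 + 22.952
= 934.094.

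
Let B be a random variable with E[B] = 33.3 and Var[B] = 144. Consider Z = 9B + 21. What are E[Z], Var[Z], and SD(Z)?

Z = 9B + 21 is linear with a = 9, b = 21.
E[Z] = a·E[B] + b = 9·33.3 + 21 = 320.7.
Var[Z] = a²·Var[B] = 9²·144 = 11664 (the additive constant 21 does not affect variance).
SD(B) = √144 = 12.
SD(Z) = |a|·SD(B) = |9|·12 = 108.

E[Z] = 320.7, Var[Z] = 11664, SD(Z) = 108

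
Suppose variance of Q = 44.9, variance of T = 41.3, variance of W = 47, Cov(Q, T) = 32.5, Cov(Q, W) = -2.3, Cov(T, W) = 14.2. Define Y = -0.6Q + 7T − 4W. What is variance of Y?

variance of Y = 1712.624

variance of Y = a²·variance of Q + b²·variance of T + c²·variance of W + 2ab·Cov(Q, T) + 2ac·Cov(Q, W) + 2bc·Cov(T, W), with a = -0.6, b = 7, c = -4.
= 16.164 + 2023.7 + 752 + (-273) + (-11.04) + (-795.2)
= 1712.624.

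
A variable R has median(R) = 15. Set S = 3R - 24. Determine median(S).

A linear map preserves order up to sign, so median(S) = a·median(R) + b = 3·15 + (-24) = 21.

median(S) = 21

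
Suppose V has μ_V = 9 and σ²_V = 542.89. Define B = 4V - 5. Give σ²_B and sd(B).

σ²_B = 8686.24, sd(B) = 93.2

B = 4V - 5 is linear with a = 4, b = -5.
σ²_B = a²·σ²_V = 4²·542.89 = 8686.24 (the additive constant -5 does not affect variance).
sd(V) = √542.89 = 23.3.
sd(B) = |a|·sd(V) = |4|·23.3 = 93.2.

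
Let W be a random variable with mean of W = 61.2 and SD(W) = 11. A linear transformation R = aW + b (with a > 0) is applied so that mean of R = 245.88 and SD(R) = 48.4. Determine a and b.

SD(R) = a·SD(W) (a > 0), so a = 48.4/11 = 4.4.
mean of R = a·mean of W + b, so b = 245.88 − 4.4·61.2 = -23.4.

a = 4.4, b = -23.4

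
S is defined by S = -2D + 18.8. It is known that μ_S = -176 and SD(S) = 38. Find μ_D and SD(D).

From S = -2D + 18.8: μ_S = a·μ_D + b, so μ_D = (μ_S − b)/a = (-176 − 18.8)/(-2) = 97.4.
SD(S) = |a|·SD(D), so SD(D) = 38/|-2| = 19.

μ_D = 97.4, SD(D) = 19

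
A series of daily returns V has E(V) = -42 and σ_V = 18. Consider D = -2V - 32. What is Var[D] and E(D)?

D = -2V - 32 is linear with a = -2, b = -32.
Var[V] = 18² = 324.
Var[D] = a²·Var[V] = (-2)²·324 = 1296 (the additive constant -32 does not affect variance).
E(D) = a·E(V) + b = (-2)·(-42) + (-32) = 52.

Var[D] = 1296, E(D) = 52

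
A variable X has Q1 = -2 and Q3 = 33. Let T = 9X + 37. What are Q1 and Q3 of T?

a = 9 > 0: Q1(T) = a·Q1(X)+b = 19, Q3(T) = a·Q3(X)+b = 334.

Q1(T) = 19, Q3(T) = 334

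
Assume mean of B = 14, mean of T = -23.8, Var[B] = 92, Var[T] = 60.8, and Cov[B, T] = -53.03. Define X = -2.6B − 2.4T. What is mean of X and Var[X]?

mean of X = 20.72, Var[X] = 310.3136

mean of X = (-2.6)·mean of B + (-2.4)·mean of T = (-2.6)·14 + (-2.4)·(-23.8) = 20.72.
Var[X] = a²·Var[B] + b²·Var[T] + 2ab·Cov[B, T] with a = -2.6, b = -2.4.
= (-2.6)²·92 + (-2.4)²·60.8 + 2·(-2.6)·(-2.4)·(-53.03)
= 621.92 + 350.208 + (-661.8144) = 310.3136.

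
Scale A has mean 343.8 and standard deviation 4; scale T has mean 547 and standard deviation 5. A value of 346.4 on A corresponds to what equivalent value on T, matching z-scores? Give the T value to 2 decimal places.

T = 550.25

z = (346.4 − 343.8)/4 = 0.65.
T = 547 + z·5 = 547 + (346.4 − 343.8)·5/4 = 550.25.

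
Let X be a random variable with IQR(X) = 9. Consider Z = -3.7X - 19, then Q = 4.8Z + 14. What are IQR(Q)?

IQR(Z) = |-3.7|·9 = 33.3.
IQR(Q) = |4.8|·33.3 = 159.84.

IQR(Q) = 159.84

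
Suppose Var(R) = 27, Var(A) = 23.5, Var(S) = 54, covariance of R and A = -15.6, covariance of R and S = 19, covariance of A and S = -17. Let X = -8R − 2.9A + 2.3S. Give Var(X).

Var(X) = 1015.035

Var(X) = a²·Var(R) + b²·Var(A) + c²·Var(S) + 2ab·covariance of R and A + 2ac·covariance of R and S + 2bc·covariance of A and S, with a = -8, b = -2.9, c = 2.3.
= 1728 + 197.635 + 285.66 + (-723.84) + (-699.2) + 226.78
= 1015.035.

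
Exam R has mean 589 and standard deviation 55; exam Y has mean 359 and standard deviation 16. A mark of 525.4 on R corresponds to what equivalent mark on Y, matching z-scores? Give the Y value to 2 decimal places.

z = (525.4 − 589)/55 ≈ -1.1564.
Y = 359 + z·16 = 359 + (525.4 − 589)·16/55 ≈ 340.50.

Y = 340.50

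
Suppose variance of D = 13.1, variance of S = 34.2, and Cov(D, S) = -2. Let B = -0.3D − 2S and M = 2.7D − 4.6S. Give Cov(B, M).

Cov(B, M) = 312.069

By bilinearity, Cov(B, M) = ac·variance of D + bd·variance of S + (ad+bc)·Cov(D, S), with a=-0.3, b=-2, c=2.7, d=-4.6.
ac·variance of D = (-0.3)·2.7·13.1 = -10.611
bd·variance of S = (-2)·(-4.6)·34.2 = 314.64
(ad+bc)·Cov(D, S) = (-4.02)·(-2) = 8.04
Cov(B, M) = -10.611 + 314.64 + 8.04 = 312.069.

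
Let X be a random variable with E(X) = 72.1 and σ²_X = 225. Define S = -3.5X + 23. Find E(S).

E(S) = -229.35

S = -3.5X + 23 is linear with a = -3.5, b = 23.
E(S) = a·E(X) + b = (-3.5)·72.1 + 23 = -229.35.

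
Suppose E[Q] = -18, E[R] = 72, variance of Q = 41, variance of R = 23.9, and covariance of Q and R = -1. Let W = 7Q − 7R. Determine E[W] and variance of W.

E[W] = 7·E[Q] + (-7)·E[R] = 7·(-18) + (-7)·72 = -630.
variance of W = a²·variance of Q + b²·variance of R + 2ab·covariance of Q and R with a = 7, b = -7.
= 7²·41 + (-7)²·23.9 + 2·7·(-7)·(-1)
= 2009 + 1171.1 + 98 = 3278.1.

E[W] = -630, variance of W = 3278.1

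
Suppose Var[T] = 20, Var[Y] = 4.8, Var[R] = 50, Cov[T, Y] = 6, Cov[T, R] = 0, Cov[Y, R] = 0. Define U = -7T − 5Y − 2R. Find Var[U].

Var[U] = a²·Var[T] + b²·Var[Y] + c²·Var[R] + 2ab·Cov[T, Y] + 2ac·Cov[T, R] + 2bc·Cov[Y, R], with a = -7, b = -5, c = -2.
= 980 + 120 + 200 + 420 + 0 + 0
= 1720.

Var[U] = 1720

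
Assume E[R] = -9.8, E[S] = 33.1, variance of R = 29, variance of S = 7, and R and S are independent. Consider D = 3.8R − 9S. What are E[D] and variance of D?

E[D] = 3.8·E[R] + (-9)·E[S] = 3.8·(-9.8) + (-9)·33.1 = -335.14.
variance of D = a²·variance of R + b²·variance of S + 2ab·Cov[R, S] with a = 3.8, b = -9.
Independence gives Cov[R, S] = 0.
= 3.8²·29 + (-9)²·7 + 2·3.8·(-9)·0
= 418.76 + 567 + 0 = 985.76.

E[D] = -335.14, variance of D = 985.76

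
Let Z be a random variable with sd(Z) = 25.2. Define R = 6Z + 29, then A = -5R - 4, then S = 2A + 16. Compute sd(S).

sd(S) = 1512

sd(R) = |6|·25.2 = 151.2.
sd(A) = |-5|·151.2 = 756.
sd(S) = |2|·756 = 1512.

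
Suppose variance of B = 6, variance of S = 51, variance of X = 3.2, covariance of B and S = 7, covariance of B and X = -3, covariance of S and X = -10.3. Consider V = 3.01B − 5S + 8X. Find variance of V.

variance of V = a²·variance of B + b²·variance of S + c²·variance of X + 2ab·covariance of B and S + 2ac·covariance of B and X + 2bc·covariance of S and X, with a = 3.01, b = -5, c = 8.
= 54.3606 + 1275 + 204.8 + (-210.7) + (-144.48) + 824
= 2002.9806.

variance of V = 2002.9806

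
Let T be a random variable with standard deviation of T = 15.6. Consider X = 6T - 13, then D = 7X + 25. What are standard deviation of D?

standard deviation of D = 655.2

standard deviation of X = |6|·15.6 = 93.6.
standard deviation of D = |7|·93.6 = 655.2.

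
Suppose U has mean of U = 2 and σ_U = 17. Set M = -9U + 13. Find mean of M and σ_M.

mean of M = -5, σ_M = 153

M = -9U + 13 is linear with a = -9, b = 13.
mean of M = a·mean of U + b = (-9)·2 + 13 = -5.
σ_M = |a|·σ_U = |-9|·17 = 153.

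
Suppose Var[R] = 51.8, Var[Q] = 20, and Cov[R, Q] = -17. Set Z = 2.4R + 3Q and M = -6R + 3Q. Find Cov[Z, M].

Cov[Z, M] = -382.32

By bilinearity, Cov[Z, M] = ac·Var[R] + bd·Var[Q] + (ad+bc)·Cov[R, Q], with a=2.4, b=3, c=-6, d=3.
ac·Var[R] = 2.4·(-6)·51.8 = -745.92
bd·Var[Q] = 3·3·20 = 180
(ad+bc)·Cov[R, Q] = (-10.8)·(-17) = 183.6
Cov[Z, M] = -745.92 + 180 + 183.6 = -382.32.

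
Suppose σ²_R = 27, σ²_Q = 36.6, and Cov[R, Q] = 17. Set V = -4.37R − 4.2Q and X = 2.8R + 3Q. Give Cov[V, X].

Cov[V, X] = -1214.322

By bilinearity, Cov[V, X] = ac·σ²_R + bd·σ²_Q + (ad+bc)·Cov[R, Q], with a=-4.37, b=-4.2, c=2.8, d=3.
ac·σ²_R = (-4.37)·2.8·27 = -330.372
bd·σ²_Q = (-4.2)·3·36.6 = -461.16
(ad+bc)·Cov[R, Q] = (-24.87)·17 = -422.79
Cov[V, X] = -330.372 + (-461.16) + (-422.79) = -1214.322.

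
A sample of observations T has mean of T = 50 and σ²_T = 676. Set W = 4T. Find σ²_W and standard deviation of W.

σ²_W = 10816, standard deviation of W = 104

W = 4T is linear with a = 4, b = 0.
σ²_W = a²·σ²_T = 4²·676 = 10816.
standard deviation of T = √676 = 26.
standard deviation of W = |a|·standard deviation of T = |4|·26 = 104.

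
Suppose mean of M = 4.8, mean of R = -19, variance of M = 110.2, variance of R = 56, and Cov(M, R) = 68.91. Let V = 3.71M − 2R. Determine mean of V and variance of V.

mean of V = 55.808, variance of V = 718.17942

mean of V = 3.71·mean of M + (-2)·mean of R = 3.71·4.8 + (-2)·(-19) = 55.808.
variance of V = a²·variance of M + b²·variance of R + 2ab·Cov(M, R) with a = 3.71, b = -2.
= 3.71²·110.2 + (-2)²·56 + 2·3.71·(-2)·68.91
= 1516.80382 + 224 + (-1022.6244) = 718.17942.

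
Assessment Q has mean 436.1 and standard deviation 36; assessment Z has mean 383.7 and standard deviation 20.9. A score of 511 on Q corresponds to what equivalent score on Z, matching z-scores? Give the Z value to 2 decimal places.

z = (511 − 436.1)/36 ≈ 2.0806.
Z = 383.7 + z·20.9 = 383.7 + (511 − 436.1)·20.9/36 ≈ 427.18.

Z = 427.18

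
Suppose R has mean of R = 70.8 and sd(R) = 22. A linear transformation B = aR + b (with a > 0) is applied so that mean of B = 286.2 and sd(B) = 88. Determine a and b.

sd(B) = a·sd(R) (a > 0), so a = 88/22 = 4.
mean of B = a·mean of R + b, so b = 286.2 − 4·70.8 = 3.

a = 4, b = 3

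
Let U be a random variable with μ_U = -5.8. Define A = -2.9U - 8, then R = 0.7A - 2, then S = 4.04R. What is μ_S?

μ_S = 16.86296

μ_A = (-2.9)·(-5.8) + (-8) = 8.82.
μ_R = 0.7·8.82 + (-2) = 4.174.
μ_S = 4.04·4.174 = 16.86296.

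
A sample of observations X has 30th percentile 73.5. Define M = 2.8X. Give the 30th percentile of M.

30th percentile of M = 205.8

Since a = 2.8 > 0 the transformation is increasing, so the 30th percentile of M = a·(P_{30} of X) + b = 2.8·73.5 = 205.8.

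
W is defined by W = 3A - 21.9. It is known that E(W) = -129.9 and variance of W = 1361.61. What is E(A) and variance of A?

From W = 3A - 21.9: E(W) = a·E(A) + b, so E(A) = (E(W) − b)/a = (-129.9 − (-21.9))/3 = -36.
variance of W = a²·variance of A, so variance of A = 1361.61/3² = 151.29.

E(A) = -36, variance of A = 151.29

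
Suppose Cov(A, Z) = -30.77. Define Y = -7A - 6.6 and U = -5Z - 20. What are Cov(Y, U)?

Cov(Y, U) = a·c·Cov(A, Z) = (-7)·(-5)·(-30.77) = -1076.95. Additive constants drop out.

Cov(Y, U) = -1076.95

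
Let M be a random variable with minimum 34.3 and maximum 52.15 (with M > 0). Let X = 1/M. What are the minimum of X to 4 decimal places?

min(X) = 0.0192

1/M is decreasing on this domain, so min(X) comes from max(M) = 52.15: min(X) = 1/(52.15) ≈ 0.0192.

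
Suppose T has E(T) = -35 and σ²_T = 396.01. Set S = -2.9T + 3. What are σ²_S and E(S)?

σ²_S = 3330.4441, E(S) = 104.5

S = -2.9T + 3 is linear with a = -2.9, b = 3.
σ²_S = a²·σ²_T = (-2.9)²·396.01 = 3330.4441 (the additive constant 3 does not affect variance).
E(S) = a·E(T) + b = (-2.9)·(-35) + 3 = 104.5.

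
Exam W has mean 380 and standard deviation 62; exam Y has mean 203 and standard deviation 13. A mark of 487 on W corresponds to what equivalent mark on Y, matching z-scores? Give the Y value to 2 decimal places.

z = (487 − 380)/62 ≈ 1.7258.
Y = 203 + z·13 = 203 + (487 − 380)·13/62 ≈ 225.44.

Y = 225.44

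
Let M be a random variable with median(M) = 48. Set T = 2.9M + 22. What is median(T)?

A linear map preserves order up to sign, so median(T) = a·median(M) + b = 2.9·48 + 22 = 161.2.

median(T) = 161.2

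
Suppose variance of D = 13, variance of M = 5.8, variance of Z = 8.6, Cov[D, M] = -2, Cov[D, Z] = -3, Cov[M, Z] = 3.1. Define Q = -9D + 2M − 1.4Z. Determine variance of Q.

variance of Q = 1072.096

variance of Q = a²·variance of D + b²·variance of M + c²·variance of Z + 2ab·Cov[D, M] + 2ac·Cov[D, Z] + 2bc·Cov[M, Z], with a = -9, b = 2, c = -1.4.
= 1053 + 23.2 + 16.856 + 72 + (-75.6) + (-17.36)
= 1072.096.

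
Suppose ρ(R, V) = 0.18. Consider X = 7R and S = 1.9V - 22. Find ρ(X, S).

Linear rescalings preserve correlation up to sign; here the slopes 7 and 1.9 have the same sign, so ρ(X, S) = ρ(R, V) = 0.18.

ρ(X, S) = 0.18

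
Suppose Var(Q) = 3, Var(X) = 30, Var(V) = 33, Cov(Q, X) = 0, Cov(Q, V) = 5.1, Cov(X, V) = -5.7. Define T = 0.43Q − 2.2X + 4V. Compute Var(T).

Var(T) = a²·Var(Q) + b²·Var(X) + c²·Var(V) + 2ab·Cov(Q, X) + 2ac·Cov(Q, V) + 2bc·Cov(X, V), with a = 0.43, b = -2.2, c = 4.
= 0.5547 + 145.2 + 528 + 0 + 17.544 + 100.32
= 791.6187.

Var(T) = 791.6187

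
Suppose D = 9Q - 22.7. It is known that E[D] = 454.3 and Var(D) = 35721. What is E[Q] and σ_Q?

From D = 9Q - 22.7: E[D] = a·E[Q] + b, so E[Q] = (E[D] − b)/a = (454.3 − (-22.7))/9 = 53.
σ_D = √35721 = 189.
σ_D = |a|·σ_Q, so σ_Q = 189/|9| = 21.

E[Q] = 53, σ_Q = 21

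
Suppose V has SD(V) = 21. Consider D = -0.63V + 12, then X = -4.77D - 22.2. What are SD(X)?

SD(X) = 63.1071

SD(D) = |-0.63|·21 = 13.23.
SD(X) = |-4.77|·13.23 = 63.1071.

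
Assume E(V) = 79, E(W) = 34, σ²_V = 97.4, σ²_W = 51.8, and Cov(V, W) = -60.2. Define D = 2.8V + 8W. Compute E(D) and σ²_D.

E(D) = 2.8·E(V) + 8·E(W) = 2.8·79 + 8·34 = 493.2.
σ²_D = a²·σ²_V + b²·σ²_W + 2ab·Cov(V, W) with a = 2.8, b = 8.
= 2.8²·97.4 + 8²·51.8 + 2·2.8·8·(-60.2)
= 763.616 + 3315.2 + (-2696.96) = 1381.856.

E(D) = 493.2, σ²_D = 1381.856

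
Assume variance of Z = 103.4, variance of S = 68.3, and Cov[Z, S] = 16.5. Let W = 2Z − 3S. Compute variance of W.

variance of W = a²·variance of Z + b²·variance of S + 2ab·Cov[Z, S] with a = 2, b = -3.
= 2²·103.4 + (-3)²·68.3 + 2·2·(-3)·16.5
= 413.6 + 614.7 + (-198) = 830.3.

variance of W = 830.3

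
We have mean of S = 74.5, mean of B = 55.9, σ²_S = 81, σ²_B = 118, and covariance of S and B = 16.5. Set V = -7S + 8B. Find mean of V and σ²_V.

mean of V = -74.3, σ²_V = 9673

mean of V = (-7)·mean of S + 8·mean of B = (-7)·74.5 + 8·55.9 = -74.3.
σ²_V = a²·σ²_S + b²·σ²_B + 2ab·covariance of S and B with a = -7, b = 8.
= (-7)²·81 + 8²·118 + 2·(-7)·8·16.5
= 3969 + 7552 + (-1848) = 9673.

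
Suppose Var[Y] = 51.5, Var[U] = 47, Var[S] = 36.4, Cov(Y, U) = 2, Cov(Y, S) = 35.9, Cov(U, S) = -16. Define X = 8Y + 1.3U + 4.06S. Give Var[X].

Var[X] = 6180.20104

Var[X] = a²·Var[Y] + b²·Var[U] + c²·Var[S] + 2ab·Cov(Y, U) + 2ac·Cov(Y, S) + 2bc·Cov(U, S), with a = 8, b = 1.3, c = 4.06.
= 3296 + 79.43 + 600.00304 + 41.6 + 2332.064 + (-168.896)
= 6180.20104.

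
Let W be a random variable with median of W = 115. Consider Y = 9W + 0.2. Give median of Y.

median of Y = 1035.2

A linear map preserves order up to sign, so median of Y = a·median of W + b = 9·115 + 0.2 = 1035.2.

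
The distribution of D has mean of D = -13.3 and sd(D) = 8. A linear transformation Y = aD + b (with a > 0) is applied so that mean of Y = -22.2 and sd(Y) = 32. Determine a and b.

sd(Y) = a·sd(D) (a > 0), so a = 32/8 = 4.
mean of Y = a·mean of D + b, so b = -22.2 − 4·(-13.3) = 31.

a = 4, b = 31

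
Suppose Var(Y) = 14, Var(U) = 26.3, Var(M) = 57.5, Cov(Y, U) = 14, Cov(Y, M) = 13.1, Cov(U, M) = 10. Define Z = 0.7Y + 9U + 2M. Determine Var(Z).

Var(Z) = a²·Var(Y) + b²·Var(U) + c²·Var(M) + 2ab·Cov(Y, U) + 2ac·Cov(Y, M) + 2bc·Cov(U, M), with a = 0.7, b = 9, c = 2.
= 6.86 + 2130.3 + 230 + 176.4 + 36.68 + 360
= 2940.24.

Var(Z) = 2940.24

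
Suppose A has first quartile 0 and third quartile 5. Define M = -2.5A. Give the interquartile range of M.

IQR of A = Q3 − Q1 = 5 − 0 = 5.
Under M = aA + b, IQR(M) = |a|·IQR(A) = |-2.5|·5 = 12.5 (shifts cancel; spread scales by |a|).

IQR(M) = 12.5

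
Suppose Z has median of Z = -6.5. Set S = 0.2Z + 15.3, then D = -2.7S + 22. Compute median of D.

median of D = -15.8

median of S = 0.2·(-6.5) + 15.3 = 14.
median of D = (-2.7)·14 + 22 = -15.8.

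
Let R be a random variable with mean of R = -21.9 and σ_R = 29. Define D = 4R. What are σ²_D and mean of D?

σ²_D = 13456, mean of D = -87.6

D = 4R is linear with a = 4, b = 0.
σ²_R = 29² = 841.
σ²_D = a²·σ²_R = 4²·841 = 13456.
mean of D = a·mean of R + b = 4·(-21.9) = -87.6.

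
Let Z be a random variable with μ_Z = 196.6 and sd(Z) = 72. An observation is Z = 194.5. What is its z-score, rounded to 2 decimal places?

z = (Z − μ_Z) / sd(Z) = (194.5 − 196.6) / 72 ≈ -0.03.

z = -0.03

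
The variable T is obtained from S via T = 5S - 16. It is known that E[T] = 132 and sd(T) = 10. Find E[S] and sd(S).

E[S] = 29.6, sd(S) = 2

From T = 5S - 16: E[T] = a·E[S] + b, so E[S] = (E[T] − b)/a = (132 − (-16))/5 = 29.6.
sd(T) = |a|·sd(S), so sd(S) = 10/|5| = 2.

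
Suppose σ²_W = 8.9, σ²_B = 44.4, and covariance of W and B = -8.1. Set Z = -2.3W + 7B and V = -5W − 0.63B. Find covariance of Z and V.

covariance of Z and V = 178.3091

By bilinearity, covariance of Z and V = ac·σ²_W + bd·σ²_B + (ad+bc)·covariance of W and B, with a=-2.3, b=7, c=-5, d=-0.63.
ac·σ²_W = (-2.3)·(-5)·8.9 = 102.35
bd·σ²_B = 7·(-0.63)·44.4 = -195.804
(ad+bc)·covariance of W and B = (-33.551)·(-8.1) = 271.7631
covariance of Z and V = 102.35 + (-195.804) + 271.7631 = 178.3091.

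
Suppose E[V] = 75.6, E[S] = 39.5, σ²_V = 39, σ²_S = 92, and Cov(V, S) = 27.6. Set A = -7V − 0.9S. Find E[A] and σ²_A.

E[A] = (-7)·E[V] + (-0.9)·E[S] = (-7)·75.6 + (-0.9)·39.5 = -564.75.
σ²_A = a²·σ²_V + b²·σ²_S + 2ab·Cov(V, S) with a = -7, b = -0.9.
= (-7)²·39 + (-0.9)²·92 + 2·(-7)·(-0.9)·27.6
= 1911 + 74.52 + 347.76 = 2333.28.

E[A] = -564.75, σ²_A = 2333.28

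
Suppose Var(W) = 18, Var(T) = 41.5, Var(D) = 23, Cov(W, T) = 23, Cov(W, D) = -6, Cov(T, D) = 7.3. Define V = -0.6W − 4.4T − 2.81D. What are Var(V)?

Var(V) = a²·Var(W) + b²·Var(T) + c²·Var(D) + 2ab·Cov(W, T) + 2ac·Cov(W, D) + 2bc·Cov(T, D), with a = -0.6, b = -4.4, c = -2.81.
= 6.48 + 803.44 + 181.6103 + 121.44 + (-20.232) + 180.5144
= 1273.2527.

Var(V) = 1273.2527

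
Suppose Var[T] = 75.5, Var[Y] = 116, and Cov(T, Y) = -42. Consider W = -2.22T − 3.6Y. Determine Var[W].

Var[W] = a²·Var[T] + b²·Var[Y] + 2ab·Cov(T, Y) with a = -2.22, b = -3.6.
= (-2.22)²·75.5 + (-3.6)²·116 + 2·(-2.22)·(-3.6)·(-42)
= 372.0942 + 1503.36 + (-671.328) = 1204.1262.

Var[W] = 1204.1262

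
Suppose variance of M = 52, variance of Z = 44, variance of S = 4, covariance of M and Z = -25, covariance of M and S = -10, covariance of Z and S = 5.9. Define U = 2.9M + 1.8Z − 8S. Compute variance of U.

variance of U = 868.96

variance of U = a²·variance of M + b²·variance of Z + c²·variance of S + 2ab·covariance of M and Z + 2ac·covariance of M and S + 2bc·covariance of Z and S, with a = 2.9, b = 1.8, c = -8.
= 437.32 + 142.56 + 256 + (-261) + 464 + (-169.92)
= 868.96.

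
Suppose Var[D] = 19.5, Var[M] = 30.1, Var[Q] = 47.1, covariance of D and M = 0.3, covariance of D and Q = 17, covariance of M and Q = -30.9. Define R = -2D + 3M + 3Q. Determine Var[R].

Var[R] = a²·Var[D] + b²·Var[M] + c²·Var[Q] + 2ab·covariance of D and M + 2ac·covariance of D and Q + 2bc·covariance of M and Q, with a = -2, b = 3, c = 3.
= 78 + 270.9 + 423.9 + (-3.6) + (-204) + (-556.2)
= 9.

Var[R] = 9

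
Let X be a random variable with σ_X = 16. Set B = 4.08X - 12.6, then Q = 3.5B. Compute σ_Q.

σ_Q = 228.48

σ_B = |4.08|·16 = 65.28.
σ_Q = |3.5|·65.28 = 228.48.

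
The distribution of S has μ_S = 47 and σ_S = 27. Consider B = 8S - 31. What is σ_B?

B = 8S - 31 is linear with a = 8, b = -31.
σ_B = |a|·σ_S = |8|·27 = 216.

σ_B = 216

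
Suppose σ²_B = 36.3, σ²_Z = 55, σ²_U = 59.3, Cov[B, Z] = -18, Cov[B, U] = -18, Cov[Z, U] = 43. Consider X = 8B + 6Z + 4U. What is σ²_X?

σ²_X = a²·σ²_B + b²·σ²_Z + c²·σ²_U + 2ab·Cov[B, Z] + 2ac·Cov[B, U] + 2bc·Cov[Z, U], with a = 8, b = 6, c = 4.
= 2323.2 + 1980 + 948.8 + (-1728) + (-1152) + 2064
= 4436.

σ²_X = 4436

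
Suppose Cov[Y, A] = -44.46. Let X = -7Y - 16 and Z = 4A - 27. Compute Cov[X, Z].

Cov[X, Z] = 1244.88

Cov[X, Z] = a·c·Cov[Y, A] = (-7)·4·(-44.46) = 1244.88. Additive constants drop out.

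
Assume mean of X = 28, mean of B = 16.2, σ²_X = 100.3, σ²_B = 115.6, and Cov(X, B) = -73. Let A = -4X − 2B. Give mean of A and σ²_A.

mean of A = -144.4, σ²_A = 899.2

mean of A = (-4)·mean of X + (-2)·mean of B = (-4)·28 + (-2)·16.2 = -144.4.
σ²_A = a²·σ²_X + b²·σ²_B + 2ab·Cov(X, B) with a = -4, b = -2.
= (-4)²·100.3 + (-2)²·115.6 + 2·(-4)·(-2)·(-73)
= 1604.8 + 462.4 + (-1168) = 899.2.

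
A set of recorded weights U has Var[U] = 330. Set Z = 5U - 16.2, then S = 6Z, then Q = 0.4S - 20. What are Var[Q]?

Var[Z] = 5²·330 = 8250.
Var[S] = 6²·8250 = 297000.
Var[Q] = 0.4²·297000 = 47520.

Var[Q] = 47520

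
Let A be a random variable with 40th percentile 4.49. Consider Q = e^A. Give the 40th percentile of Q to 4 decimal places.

e^A is increasing, so P_{40}(Q) = g(P_{40}(A)) ≈ 89.1214.

40th percentile of Q = 89.1214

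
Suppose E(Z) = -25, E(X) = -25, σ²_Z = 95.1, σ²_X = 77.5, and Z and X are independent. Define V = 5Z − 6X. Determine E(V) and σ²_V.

E(V) = 5·E(Z) + (-6)·E(X) = 5·(-25) + (-6)·(-25) = 25.
σ²_V = a²·σ²_Z + b²·σ²_X + 2ab·Cov(Z, X) with a = 5, b = -6.
Independence gives Cov(Z, X) = 0.
= 5²·95.1 + (-6)²·77.5 + 2·5·(-6)·0
= 2377.5 + 2790 + 0 = 5167.5.

E(V) = 25, σ²_V = 5167.5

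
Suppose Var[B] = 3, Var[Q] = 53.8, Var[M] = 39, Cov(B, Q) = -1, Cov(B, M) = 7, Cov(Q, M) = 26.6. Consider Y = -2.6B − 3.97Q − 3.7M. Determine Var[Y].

Var[Y] = 2297.61722

Var[Y] = a²·Var[B] + b²·Var[Q] + c²·Var[M] + 2ab·Cov(B, Q) + 2ac·Cov(B, M) + 2bc·Cov(Q, M), with a = -2.6, b = -3.97, c = -3.7.
= 20.28 + 847.93642 + 533.91 + (-20.644) + 134.68 + 781.4548
= 2297.61722.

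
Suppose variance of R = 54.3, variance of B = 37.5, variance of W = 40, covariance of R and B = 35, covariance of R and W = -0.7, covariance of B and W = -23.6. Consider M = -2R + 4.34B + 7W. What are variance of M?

variance of M = a²·variance of R + b²·variance of B + c²·variance of W + 2ab·covariance of R and B + 2ac·covariance of R and W + 2bc·covariance of B and W, with a = -2, b = 4.34, c = 7.
= 217.2 + 706.335 + 1960 + (-607.6) + 19.6 + (-1433.936)
= 861.599.

variance of M = 861.599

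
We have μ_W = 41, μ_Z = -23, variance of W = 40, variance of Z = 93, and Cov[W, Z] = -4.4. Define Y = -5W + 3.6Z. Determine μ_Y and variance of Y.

μ_Y = (-5)·μ_W + 3.6·μ_Z = (-5)·41 + 3.6·(-23) = -287.8.
variance of Y = a²·variance of W + b²·variance of Z + 2ab·Cov[W, Z] with a = -5, b = 3.6.
= (-5)²·40 + 3.6²·93 + 2·(-5)·3.6·(-4.4)
= 1000 + 1205.28 + 158.4 = 2363.68.

μ_Y = -287.8, variance of Y = 2363.68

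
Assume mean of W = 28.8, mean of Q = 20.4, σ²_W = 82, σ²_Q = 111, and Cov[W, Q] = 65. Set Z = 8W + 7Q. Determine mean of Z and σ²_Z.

mean of Z = 8·mean of W + 7·mean of Q = 8·28.8 + 7·20.4 = 373.2.
σ²_Z = a²·σ²_W + b²·σ²_Q + 2ab·Cov[W, Q] with a = 8, b = 7.
= 8²·82 + 7²·111 + 2·8·7·65
= 5248 + 5439 + 7280 = 17967.

mean of Z = 373.2, σ²_Z = 17967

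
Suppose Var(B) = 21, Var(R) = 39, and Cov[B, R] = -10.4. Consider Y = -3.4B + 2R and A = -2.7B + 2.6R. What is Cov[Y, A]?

By bilinearity, Cov[Y, A] = ac·Var(B) + bd·Var(R) + (ad+bc)·Cov[B, R], with a=-3.4, b=2, c=-2.7, d=2.6.
ac·Var(B) = (-3.4)·(-2.7)·21 = 192.78
bd·Var(R) = 2·2.6·39 = 202.8
(ad+bc)·Cov[B, R] = (-14.24)·(-10.4) = 148.096
Cov[Y, A] = 192.78 + 202.8 + 148.096 = 543.676.

Cov[Y, A] = 543.676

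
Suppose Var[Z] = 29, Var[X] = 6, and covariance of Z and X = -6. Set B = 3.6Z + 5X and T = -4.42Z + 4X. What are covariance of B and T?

By bilinearity, covariance of B and T = ac·Var[Z] + bd·Var[X] + (ad+bc)·covariance of Z and X, with a=3.6, b=5, c=-4.42, d=4.
ac·Var[Z] = 3.6·(-4.42)·29 = -461.448
bd·Var[X] = 5·4·6 = 120
(ad+bc)·covariance of Z and X = (-7.7)·(-6) = 46.2
covariance of B and T = -461.448 + 120 + 46.2 = -295.248.

covariance of B and T = -295.248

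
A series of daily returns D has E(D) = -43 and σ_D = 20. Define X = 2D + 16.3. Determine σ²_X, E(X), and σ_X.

X = 2D + 16.3 is linear with a = 2, b = 16.3.
σ²_D = 20² = 400.
σ²_X = a²·σ²_D = 2²·400 = 1600 (the additive constant 16.3 does not affect variance).
E(X) = a·E(D) + b = 2·(-43) + 16.3 = -69.7.
σ_X = |a|·σ_D = |2|·20 = 40.

σ²_X = 1600, E(X) = -69.7, σ_X = 40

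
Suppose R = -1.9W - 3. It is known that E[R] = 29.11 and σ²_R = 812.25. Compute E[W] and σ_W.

E[W] = -16.9, σ_W = 15

From R = -1.9W - 3: E[R] = a·E[W] + b, so E[W] = (E[R] − b)/a = (29.11 − (-3))/(-1.9) = -16.9.
σ_R = √812.25 = 28.5.
σ_R = |a|·σ_W, so σ_W = 28.5/|-1.9| = 15.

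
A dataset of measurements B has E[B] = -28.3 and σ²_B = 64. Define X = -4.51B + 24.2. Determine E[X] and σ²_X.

E[X] = 151.833, σ²_X = 1301.7664

X = -4.51B + 24.2 is linear with a = -4.51, b = 24.2.
E[X] = a·E[B] + b = (-4.51)·(-28.3) + 24.2 = 151.833.
σ²_X = a²·σ²_B = (-4.51)²·64 = 1301.7664 (the additive constant 24.2 does not affect variance).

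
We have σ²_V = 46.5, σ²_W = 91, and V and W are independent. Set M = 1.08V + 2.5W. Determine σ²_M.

σ²_M = 622.9876

σ²_M = a²·σ²_V + b²·σ²_W + 2ab·covariance of V and W with a = 1.08, b = 2.5.
Independence gives covariance of V and W = 0.
= 1.08²·46.5 + 2.5²·91 + 2·1.08·2.5·0
= 54.2376 + 568.75 + 0 = 622.9876.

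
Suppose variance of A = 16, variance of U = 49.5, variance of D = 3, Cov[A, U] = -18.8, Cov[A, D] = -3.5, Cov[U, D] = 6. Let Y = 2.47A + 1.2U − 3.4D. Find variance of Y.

variance of Y = 101.954

variance of Y = a²·variance of A + b²·variance of U + c²·variance of D + 2ab·Cov[A, U] + 2ac·Cov[A, D] + 2bc·Cov[U, D], with a = 2.47, b = 1.2, c = -3.4.
= 97.6144 + 71.28 + 34.68 + (-111.4464) + 58.786 + (-48.96)
= 101.954.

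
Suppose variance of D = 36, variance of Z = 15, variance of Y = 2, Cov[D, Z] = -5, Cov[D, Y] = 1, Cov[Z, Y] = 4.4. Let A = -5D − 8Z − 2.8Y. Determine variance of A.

variance of A = a²·variance of D + b²·variance of Z + c²·variance of Y + 2ab·Cov[D, Z] + 2ac·Cov[D, Y] + 2bc·Cov[Z, Y], with a = -5, b = -8, c = -2.8.
= 900 + 960 + 15.68 + (-400) + 28 + 197.12
= 1700.8.

variance of A = 1700.8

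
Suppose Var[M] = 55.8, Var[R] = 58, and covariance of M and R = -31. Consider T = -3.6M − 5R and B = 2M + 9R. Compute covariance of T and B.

covariance of T and B = -1697.36

By bilinearity, covariance of T and B = ac·Var[M] + bd·Var[R] + (ad+bc)·covariance of M and R, with a=-3.6, b=-5, c=2, d=9.
ac·Var[M] = (-3.6)·2·55.8 = -401.76
bd·Var[R] = (-5)·9·58 = -2610
(ad+bc)·covariance of M and R = (-42.4)·(-31) = 1314.4
covariance of T and B = -401.76 + (-2610) + 1314.4 = -1697.36.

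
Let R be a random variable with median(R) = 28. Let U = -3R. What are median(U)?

median(U) = -84

A linear map preserves order up to sign, so median(U) = a·median(R) + b = (-3)·28 = -84.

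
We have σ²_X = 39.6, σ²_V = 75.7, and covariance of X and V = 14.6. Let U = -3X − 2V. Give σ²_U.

σ²_U = 834.4

σ²_U = a²·σ²_X + b²·σ²_V + 2ab·covariance of X and V with a = -3, b = -2.
= (-3)²·39.6 + (-2)²·75.7 + 2·(-3)·(-2)·14.6
= 356.4 + 302.8 + 175.2 = 834.4.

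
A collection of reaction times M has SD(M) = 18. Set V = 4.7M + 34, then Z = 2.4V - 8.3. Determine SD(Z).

SD(Z) = 203.04

SD(V) = |4.7|·18 = 84.6.
SD(Z) = |2.4|·84.6 = 203.04.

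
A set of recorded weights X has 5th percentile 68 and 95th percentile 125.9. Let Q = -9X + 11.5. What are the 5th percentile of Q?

5th percentile of Q = -1121.6

Since a = -9 < 0 the transformation is decreasing, reversing order: the 5th percentile of Q corresponds to the 95th percentile of X.
So P_{5}(Q) = a·P_{95}(X) + b = (-9)·125.9 + 11.5 = -1121.6.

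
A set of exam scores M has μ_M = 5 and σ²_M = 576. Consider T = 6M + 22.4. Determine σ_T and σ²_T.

σ_T = 144, σ²_T = 20736

T = 6M + 22.4 is linear with a = 6, b = 22.4.
σ_M = √576 = 24.
σ_T = |a|·σ_M = |6|·24 = 144.
σ²_T = a²·σ²_M = 6²·576 = 20736 (the additive constant 22.4 does not affect variance).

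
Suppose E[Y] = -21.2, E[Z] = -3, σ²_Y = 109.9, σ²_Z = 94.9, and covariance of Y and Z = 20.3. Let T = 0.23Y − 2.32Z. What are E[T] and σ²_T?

E[T] = 0.23·E[Y] + (-2.32)·E[Z] = 0.23·(-21.2) + (-2.32)·(-3) = 2.084.
σ²_T = a²·σ²_Y + b²·σ²_Z + 2ab·covariance of Y and Z with a = 0.23, b = -2.32.
= 0.23²·109.9 + (-2.32)²·94.9 + 2·0.23·(-2.32)·20.3
= 5.81371 + 510.78976 + (-21.66416) = 494.93931.

E[T] = 2.084, σ²_T = 494.93931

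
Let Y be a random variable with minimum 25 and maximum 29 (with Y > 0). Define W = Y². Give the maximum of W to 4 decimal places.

Y² is increasing on this domain, so max(W) comes from max(Y) = 29: max(W) = square(29) = 841.

max(W) = 841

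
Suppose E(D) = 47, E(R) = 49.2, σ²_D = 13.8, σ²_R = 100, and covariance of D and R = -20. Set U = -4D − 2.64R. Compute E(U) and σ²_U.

E(U) = (-4)·E(D) + (-2.64)·E(R) = (-4)·47 + (-2.64)·49.2 = -317.888.
σ²_U = a²·σ²_D + b²·σ²_R + 2ab·covariance of D and R with a = -4, b = -2.64.
= (-4)²·13.8 + (-2.64)²·100 + 2·(-4)·(-2.64)·(-20)
= 220.8 + 696.96 + (-422.4) = 495.36.

E(U) = -317.888, σ²_U = 495.36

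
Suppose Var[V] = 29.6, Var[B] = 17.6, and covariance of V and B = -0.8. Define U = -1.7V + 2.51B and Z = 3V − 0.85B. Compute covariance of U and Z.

covariance of U and Z = -195.6896

By bilinearity, covariance of U and Z = ac·Var[V] + bd·Var[B] + (ad+bc)·covariance of V and B, with a=-1.7, b=2.51, c=3, d=-0.85.
ac·Var[V] = (-1.7)·3·29.6 = -150.96
bd·Var[B] = 2.51·(-0.85)·17.6 = -37.5496
(ad+bc)·covariance of V and B = (8.975)·(-0.8) = -7.18
covariance of U and Z = -150.96 + (-37.5496) + (-7.18) = -195.6896.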